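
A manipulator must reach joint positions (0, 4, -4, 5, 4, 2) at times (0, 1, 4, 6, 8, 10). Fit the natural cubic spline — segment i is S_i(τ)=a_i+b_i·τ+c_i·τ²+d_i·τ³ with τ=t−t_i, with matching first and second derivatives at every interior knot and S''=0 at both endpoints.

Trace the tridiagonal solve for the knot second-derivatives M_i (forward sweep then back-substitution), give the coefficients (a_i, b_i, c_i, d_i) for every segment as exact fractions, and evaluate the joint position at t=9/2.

  seg 0: a=0 b=2285/429 c=0 d=-569/429
  seg 1: a=4 b=578/429 c=-569/143 d=103/117
  seg 2: a=-4 b=41/33 c=564/143 d=-3973/3432
  seg 3: a=5 b=2683/858 c=-1717/572 d=2039/3432
  seg 4: a=4 b=-751/429 c=161/286 d=-161/1716
S(9/2) = -23223/9152

Δ: Δ0=4, Δ1=-8/3, Δ2=9/2, Δ3=-1/2, Δ4=-1
row 1: diag=8, rhs=-40; c'=3/8, d'=-5
row 2: denom=10−3·3/8=71/8; d'=(43−3·-5)/(71/8)=464/71
row 3: denom=8−2·16/71=536/71; d'=(-30−2·464/71)/(536/71)=-1529/268
row 4: denom=8−2·71/268=1001/134; d'=(-3−2·-1529/268)/(1001/134)=161/143
back: M4=161/143
back: M3=-1529/268−71/268·161/143=-1717/286
back: M2=464/71−16/71·-1717/286=1128/143
back: M1=-5−3/8·1128/143=-1138/143
M: M0=0, M1=-1138/143, M2=1128/143, M3=-1717/286, M4=161/143, M5=0
seg 0: a=0, c=M0/2=0, d=(M1−M0)/(6·1)=-569/429, b=Δ0−h0·(2M0+M1)/6=2285/429
seg 1: a=4, c=M1/2=-569/143, d=(M2−M1)/(6·3)=103/117, b=Δ1−h1·(2M1+M2)/6=578/429
seg 2: a=-4, c=M2/2=564/143, d=(M3−M2)/(6·2)=-3973/3432, b=Δ2−h2·(2M2+M3)/6=41/33
seg 3: a=5, c=M3/2=-1717/572, d=(M4−M3)/(6·2)=2039/3432, b=Δ3−h3·(2M3+M4)/6=2683/858
seg 4: a=4, c=M4/2=161/286, d=(M5−M4)/(6·2)=-161/1716, b=Δ4−h4·(2M4+M5)/6=-751/429
t_q=9/2 → seg 2, τ=1/2; S=-4+41/33·τ+564/143·τ²+-3973/3432·τ³=-23223/9152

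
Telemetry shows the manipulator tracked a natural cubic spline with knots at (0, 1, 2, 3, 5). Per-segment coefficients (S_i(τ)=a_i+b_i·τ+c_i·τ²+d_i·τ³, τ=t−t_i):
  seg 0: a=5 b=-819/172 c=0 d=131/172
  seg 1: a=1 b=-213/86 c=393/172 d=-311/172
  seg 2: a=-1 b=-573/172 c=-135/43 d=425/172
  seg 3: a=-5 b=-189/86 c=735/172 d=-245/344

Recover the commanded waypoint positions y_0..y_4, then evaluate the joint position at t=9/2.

y_0=5 y_1=1 y_2=-1 y_3=-5 y_4=2
S(9/2) = -2987/2752

y_0 = S_0(0) = a_0 = 5
y_1 = S_1(0) = a_1 = 1
y_2 = S_2(0) = a_2 = -1
y_3 = S_3(0) = a_3 = -5
y_4 = S_3(2) = 2
t_q=9/2 is in segment 3 (τ=3/2); S_3(τ)=-2987/2752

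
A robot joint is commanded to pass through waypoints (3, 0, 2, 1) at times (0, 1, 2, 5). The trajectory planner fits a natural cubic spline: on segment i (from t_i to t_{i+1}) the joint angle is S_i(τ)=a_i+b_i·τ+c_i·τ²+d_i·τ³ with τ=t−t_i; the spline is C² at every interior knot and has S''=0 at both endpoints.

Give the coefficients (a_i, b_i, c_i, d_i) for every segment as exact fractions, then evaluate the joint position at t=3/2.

  seg 0: a=3 b=-406/93 c=0 d=127/93
  seg 1: a=0 b=-25/93 c=127/31 d=-170/93
  seg 2: a=2 b=227/93 c=-43/31 d=43/279
S(3/2) = 41/62

Δ: Δ0=-3, Δ1=2, Δ2=-1/3
row 1: diag=4, rhs=30; c'=1/4, d'=15/2
row 2: denom=8−1·1/4=31/4; d'=(-14−1·15/2)/(31/4)=-86/31
back: M2=-86/31
back: M1=15/2−1/4·-86/31=254/31
M: M0=0, M1=254/31, M2=-86/31, M3=0
seg 0: a=3, c=M0/2=0, d=(M1−M0)/(6·1)=127/93, b=Δ0−h0·(2M0+M1)/6=-406/93
seg 1: a=0, c=M1/2=127/31, d=(M2−M1)/(6·1)=-170/93, b=Δ1−h1·(2M1+M2)/6=-25/93
seg 2: a=2, c=M2/2=-43/31, d=(M3−M2)/(6·3)=43/279, b=Δ2−h2·(2M2+M3)/6=227/93
t_q=3/2 → seg 1, τ=1/2; S=0+-25/93·τ+127/31·τ²+-170/93·τ³=41/62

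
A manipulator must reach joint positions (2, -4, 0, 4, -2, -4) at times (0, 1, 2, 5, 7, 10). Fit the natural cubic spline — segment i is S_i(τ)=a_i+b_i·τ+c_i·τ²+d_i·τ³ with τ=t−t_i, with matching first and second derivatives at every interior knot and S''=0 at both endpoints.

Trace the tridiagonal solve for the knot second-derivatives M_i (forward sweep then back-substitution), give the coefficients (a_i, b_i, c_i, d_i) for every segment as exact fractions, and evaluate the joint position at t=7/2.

Δ: Δ0=-6, Δ1=4, Δ2=4/3, Δ3=-3, Δ4=-2/3
row 1: diag=4, rhs=60; c'=1/4, d'=15
row 2: denom=8−1·1/4=31/4; d'=(-16−1·15)/(31/4)=-4
row 3: denom=10−3·12/31=274/31; d'=(-26−3·-4)/(274/31)=-217/137
row 4: denom=10−2·31/137=1308/137; d'=(14−2·-217/137)/(1308/137)=196/109
back: M4=196/109
back: M3=-217/137−31/137·196/109=-217/109
back: M2=-4−12/31·-217/109=-352/109
back: M1=15−1/4·-352/109=1723/109
M: M0=0, M1=1723/109, M2=-352/109, M3=-217/109, M4=196/109, M5=0
seg 0: a=2, c=M0/2=0, d=(M1−M0)/(6·1)=1723/654, b=Δ0−h0·(2M0+M1)/6=-5647/654
seg 1: a=-4, c=M1/2=1723/218, d=(M2−M1)/(6·1)=-2075/654, b=Δ1−h1·(2M1+M2)/6=-239/327
seg 2: a=0, c=M2/2=-176/109, d=(M3−M2)/(6·3)=15/218, b=Δ2−h2·(2M2+M3)/6=3635/654
seg 3: a=4, c=M3/2=-217/218, d=(M4−M3)/(6·2)=413/1308, b=Δ3−h3·(2M3+M4)/6=-743/327
seg 4: a=-2, c=M4/2=98/109, d=(M5−M4)/(6·3)=-98/981, b=Δ4−h4·(2M4+M5)/6=-806/327
t_q=7/2 → seg 2, τ=3/2; S=0+3635/654·τ+-176/109·τ²+15/218·τ³=8609/1744

  seg 0: a=2 b=-5647/654 c=0 d=1723/654
  seg 1: a=-4 b=-239/327 c=1723/218 d=-2075/654
  seg 2: a=0 b=3635/654 c=-176/109 d=15/218
  seg 3: a=4 b=-743/327 c=-217/218 d=413/1308
  seg 4: a=-2 b=-806/327 c=98/109 d=-98/981
S(7/2) = 8609/1744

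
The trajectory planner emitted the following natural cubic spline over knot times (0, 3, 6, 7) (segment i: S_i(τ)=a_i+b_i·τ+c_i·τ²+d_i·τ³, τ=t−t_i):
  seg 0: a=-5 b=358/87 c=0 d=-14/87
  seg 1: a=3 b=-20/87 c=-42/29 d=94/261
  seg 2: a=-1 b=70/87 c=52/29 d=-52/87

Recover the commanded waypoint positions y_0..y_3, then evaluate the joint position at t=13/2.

y_0 = S_0(0) = a_0 = -5
y_1 = S_1(0) = a_1 = 3
y_2 = S_2(0) = a_2 = -1
y_3 = S_2(1) = 1
t_q=13/2 is in segment 2 (τ=1/2); S_2(τ)=-13/58

y_0=-5 y_1=3 y_2=-1 y_3=1
S(13/2) = -13/58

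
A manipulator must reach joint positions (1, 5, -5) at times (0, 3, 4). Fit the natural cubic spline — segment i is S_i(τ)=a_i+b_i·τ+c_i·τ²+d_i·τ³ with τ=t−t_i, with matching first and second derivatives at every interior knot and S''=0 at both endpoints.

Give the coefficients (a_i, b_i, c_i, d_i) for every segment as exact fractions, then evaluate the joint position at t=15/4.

  seg 0: a=1 b=67/12 c=0 d=-17/36
  seg 1: a=5 b=-43/6 c=-17/4 d=17/12
S(15/4) = -555/256

Δ: Δ0=4/3, Δ1=-10
row 1: diag=8, rhs=-68; c'=1/8, d'=-17/2
back: M1=-17/2
M: M0=0, M1=-17/2, M2=0
seg 0: a=1, c=M0/2=0, d=(M1−M0)/(6·3)=-17/36, b=Δ0−h0·(2M0+M1)/6=67/12
seg 1: a=5, c=M1/2=-17/4, d=(M2−M1)/(6·1)=17/12, b=Δ1−h1·(2M1+M2)/6=-43/6
t_q=15/4 → seg 1, τ=3/4; S=5+-43/6·τ+-17/4·τ²+17/12·τ³=-555/256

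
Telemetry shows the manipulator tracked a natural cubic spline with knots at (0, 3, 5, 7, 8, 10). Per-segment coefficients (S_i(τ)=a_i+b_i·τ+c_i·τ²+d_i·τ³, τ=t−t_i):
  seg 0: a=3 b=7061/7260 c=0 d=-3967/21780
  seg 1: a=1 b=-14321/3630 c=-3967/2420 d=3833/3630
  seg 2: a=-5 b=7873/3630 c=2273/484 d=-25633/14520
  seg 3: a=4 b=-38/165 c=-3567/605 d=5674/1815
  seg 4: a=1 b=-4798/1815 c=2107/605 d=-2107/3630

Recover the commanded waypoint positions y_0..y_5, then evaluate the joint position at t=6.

y_0 = S_0(0) = a_0 = 3
y_1 = S_1(0) = a_1 = 1
y_2 = S_2(0) = a_2 = -5
y_3 = S_3(0) = a_3 = 4
y_4 = S_4(0) = a_4 = 1
y_5 = S_4(2) = 5
t_q=6 is in segment 2 (τ=1); S_2(τ)=483/4840

y_0=3 y_1=1 y_2=-5 y_3=4 y_4=1 y_5=5
S(6) = 483/4840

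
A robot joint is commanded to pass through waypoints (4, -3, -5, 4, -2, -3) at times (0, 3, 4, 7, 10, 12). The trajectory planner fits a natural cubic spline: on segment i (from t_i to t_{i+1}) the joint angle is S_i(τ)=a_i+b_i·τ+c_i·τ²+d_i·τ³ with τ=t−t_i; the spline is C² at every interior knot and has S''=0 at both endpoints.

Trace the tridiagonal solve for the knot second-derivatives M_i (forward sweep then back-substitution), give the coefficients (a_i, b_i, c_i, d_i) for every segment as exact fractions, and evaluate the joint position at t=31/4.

Δ: Δ0=-7/3, Δ1=-2, Δ2=3, Δ3=-2, Δ4=-1/2
row 1: diag=8, rhs=2; c'=1/8, d'=1/4
row 2: denom=8−1·1/8=63/8; d'=(30−1·1/4)/(63/8)=34/9
row 3: denom=12−3·8/21=76/7; d'=(-30−3·34/9)/(76/7)=-217/57
row 4: denom=10−3·21/76=697/76; d'=(9−3·-217/57)/(697/76)=1552/697
back: M4=1552/697
back: M3=-217/57−21/76·1552/697=-9247/2091
back: M2=34/9−8/21·-9247/2091=11422/2091
back: M1=1/4−1/8·11422/2091=-905/2091
M: M0=0, M1=-905/2091, M2=11422/2091, M3=-9247/2091, M4=1552/697, M5=0
seg 0: a=4, c=M0/2=0, d=(M1−M0)/(6·3)=-905/37638, b=Δ0−h0·(2M0+M1)/6=-2951/1394
seg 1: a=-3, c=M1/2=-905/4182, d=(M2−M1)/(6·1)=4109/4182, b=Δ1−h1·(2M1+M2)/6=-1928/697
seg 2: a=-5, c=M2/2=5711/2091, d=(M3−M2)/(6·3)=-20669/37638, b=Δ2−h2·(2M2+M3)/6=-1051/4182
seg 3: a=4, c=M3/2=-9247/4182, d=(M4−M3)/(6·3)=13903/37638, b=Δ3−h3·(2M3+M4)/6=161/123
seg 4: a=-2, c=M4/2=776/697, d=(M5−M4)/(6·2)=-388/2091, b=Δ4−h4·(2M4+M5)/6=-8299/4182
t_q=31/4 → seg 3, τ=3/4; S=4+161/123·τ+-9247/4182·τ²+13903/37638·τ³=347387/89216

  seg 0: a=4 b=-2951/1394 c=0 d=-905/37638
  seg 1: a=-3 b=-1928/697 c=-905/4182 d=4109/4182
  seg 2: a=-5 b=-1051/4182 c=5711/2091 d=-20669/37638
  seg 3: a=4 b=161/123 c=-9247/4182 d=13903/37638
  seg 4: a=-2 b=-8299/4182 c=776/697 d=-388/2091
S(31/4) = 347387/89216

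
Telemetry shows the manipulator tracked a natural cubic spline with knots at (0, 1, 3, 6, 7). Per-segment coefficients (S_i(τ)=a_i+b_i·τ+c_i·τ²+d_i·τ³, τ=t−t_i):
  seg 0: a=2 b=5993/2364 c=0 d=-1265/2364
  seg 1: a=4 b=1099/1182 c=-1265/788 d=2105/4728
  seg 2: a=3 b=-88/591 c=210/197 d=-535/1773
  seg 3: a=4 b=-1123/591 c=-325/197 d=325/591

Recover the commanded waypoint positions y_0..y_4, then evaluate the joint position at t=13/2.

y_0=2 y_1=4 y_2=3 y_3=4 y_4=1
S(13/2) = 4265/1576

y_0 = S_0(0) = a_0 = 2
y_1 = S_1(0) = a_1 = 4
y_2 = S_2(0) = a_2 = 3
y_3 = S_3(0) = a_3 = 4
y_4 = S_3(1) = 1
t_q=13/2 is in segment 3 (τ=1/2); S_3(τ)=4265/1576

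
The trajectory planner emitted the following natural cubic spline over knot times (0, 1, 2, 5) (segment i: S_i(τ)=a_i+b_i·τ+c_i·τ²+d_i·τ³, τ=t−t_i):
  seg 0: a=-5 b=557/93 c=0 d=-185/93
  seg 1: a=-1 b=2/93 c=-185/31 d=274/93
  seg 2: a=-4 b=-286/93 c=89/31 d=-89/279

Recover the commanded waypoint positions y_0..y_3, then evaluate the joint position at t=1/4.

y_0=-5 y_1=-1 y_2=-4 y_3=4
S(1/4) = -7011/1984

y_0 = S_0(0) = a_0 = -5
y_1 = S_1(0) = a_1 = -1
y_2 = S_2(0) = a_2 = -4
y_3 = S_2(3) = 4
t_q=1/4 is in segment 0 (τ=1/4); S_0(τ)=-7011/1984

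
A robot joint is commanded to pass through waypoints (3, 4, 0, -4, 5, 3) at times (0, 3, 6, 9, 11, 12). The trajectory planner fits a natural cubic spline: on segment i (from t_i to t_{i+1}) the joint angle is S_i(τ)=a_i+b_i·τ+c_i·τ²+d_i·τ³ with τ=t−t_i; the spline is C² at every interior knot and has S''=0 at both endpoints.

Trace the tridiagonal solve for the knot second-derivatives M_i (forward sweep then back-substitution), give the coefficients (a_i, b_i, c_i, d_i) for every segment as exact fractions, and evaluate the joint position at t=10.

Δ: Δ0=1/3, Δ1=-4/3, Δ2=-4/3, Δ3=9/2, Δ4=-2
row 1: diag=12, rhs=-10; c'=1/4, d'=-5/6
row 2: denom=12−3·1/4=45/4; d'=(0−3·-5/6)/(45/4)=2/9
row 3: denom=10−3·4/15=46/5; d'=(35−3·2/9)/(46/5)=515/138
row 4: denom=6−2·5/23=128/23; d'=(-39−2·515/138)/(128/23)=-1603/192
back: M4=-1603/192
back: M3=515/138−5/23·-1603/192=355/64
back: M2=2/9−4/15·355/64=-181/144
back: M1=-5/6−1/4·-181/144=-299/576
M: M0=0, M1=-299/576, M2=-181/144, M3=355/64, M4=-1603/192, M5=0
seg 0: a=3, c=M0/2=0, d=(M1−M0)/(6·3)=-299/10368, b=Δ0−h0·(2M0+M1)/6=683/1152
seg 1: a=4, c=M1/2=-299/1152, d=(M2−M1)/(6·3)=-425/10368, b=Δ1−h1·(2M1+M2)/6=-107/576
seg 2: a=0, c=M2/2=-181/288, d=(M3−M2)/(6·3)=3919/10368, b=Δ2−h2·(2M2+M3)/6=-3283/1152
seg 3: a=-4, c=M3/2=355/128, d=(M4−M3)/(6·2)=-667/576, b=Δ3−h3·(2M3+M4)/6=2065/576
seg 4: a=5, c=M4/2=-1603/384, d=(M5−M4)/(6·1)=1603/1152, b=Δ4−h4·(2M4+M5)/6=451/576
t_q=10 → seg 3, τ=1; S=-4+2065/576·τ+355/128·τ²+-667/576·τ³=461/384

  seg 0: a=3 b=683/1152 c=0 d=-299/10368
  seg 1: a=4 b=-107/576 c=-299/1152 d=-425/10368
  seg 2: a=0 b=-3283/1152 c=-181/288 d=3919/10368
  seg 3: a=-4 b=2065/576 c=355/128 d=-667/576
  seg 4: a=5 b=451/576 c=-1603/384 d=1603/1152
S(10) = 461/384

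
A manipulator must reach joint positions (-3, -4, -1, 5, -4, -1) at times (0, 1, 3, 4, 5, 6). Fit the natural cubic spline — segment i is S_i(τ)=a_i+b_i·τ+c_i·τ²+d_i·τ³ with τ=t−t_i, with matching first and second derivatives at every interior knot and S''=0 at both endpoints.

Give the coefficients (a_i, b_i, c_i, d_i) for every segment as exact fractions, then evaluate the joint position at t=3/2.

  seg 0: a=-3 b=-49/57 c=0 d=-8/57
  seg 1: a=-4 b=-73/57 c=-8/19 d=413/456
  seg 2: a=-1 b=901/114 c=381/76 d=-83/12
  seg 3: a=5 b=-643/228 c=-299/19 d=2179/228
  seg 4: a=-4 b=-641/114 c=983/76 d=-983/228
S(3/2) = -5633/1216

Δ: Δ0=-1, Δ1=3/2, Δ2=6, Δ3=-9, Δ4=3
row 1: diag=6, rhs=15; c'=1/3, d'=5/2
row 2: denom=6−2·1/3=16/3; d'=(27−2·5/2)/(16/3)=33/8
row 3: denom=4−1·3/16=61/16; d'=(-90−1·33/8)/(61/16)=-1506/61
row 4: denom=4−1·16/61=228/61; d'=(72−1·-1506/61)/(228/61)=983/38
back: M4=983/38
back: M3=-1506/61−16/61·983/38=-598/19
back: M2=33/8−3/16·-598/19=381/38
back: M1=5/2−1/3·381/38=-16/19
M: M0=0, M1=-16/19, M2=381/38, M3=-598/19, M4=983/38, M5=0
seg 0: a=-3, c=M0/2=0, d=(M1−M0)/(6·1)=-8/57, b=Δ0−h0·(2M0+M1)/6=-49/57
seg 1: a=-4, c=M1/2=-8/19, d=(M2−M1)/(6·2)=413/456, b=Δ1−h1·(2M1+M2)/6=-73/57
seg 2: a=-1, c=M2/2=381/76, d=(M3−M2)/(6·1)=-83/12, b=Δ2−h2·(2M2+M3)/6=901/114
seg 3: a=5, c=M3/2=-299/19, d=(M4−M3)/(6·1)=2179/228, b=Δ3−h3·(2M3+M4)/6=-643/228
seg 4: a=-4, c=M4/2=983/76, d=(M5−M4)/(6·1)=-983/228, b=Δ4−h4·(2M4+M5)/6=-641/114
t_q=3/2 → seg 1, τ=1/2; S=-4+-73/57·τ+-8/19·τ²+413/456·τ³=-5633/1216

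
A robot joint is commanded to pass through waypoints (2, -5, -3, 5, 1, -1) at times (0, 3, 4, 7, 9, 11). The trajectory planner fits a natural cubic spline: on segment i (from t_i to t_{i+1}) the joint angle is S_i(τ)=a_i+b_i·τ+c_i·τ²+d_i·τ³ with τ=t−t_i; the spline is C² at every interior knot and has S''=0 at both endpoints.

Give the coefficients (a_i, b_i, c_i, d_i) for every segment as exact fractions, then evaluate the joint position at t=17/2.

  seg 0: a=2 b=-905/234 c=0 d=359/2106
  seg 1: a=-5 b=86/117 c=359/234 d=-7/26
  seg 2: a=-3 b=701/234 c=85/117 d=-587/2106
  seg 3: a=5 b=-20/117 c=-139/78 d=203/468
  seg 4: a=1 b=-245/117 c=32/39 d=-16/117
S(17/2) = 211/96

Δ: Δ0=-7/3, Δ1=2, Δ2=8/3, Δ3=-2, Δ4=-1
row 1: diag=8, rhs=26; c'=1/8, d'=13/4
row 2: denom=8−1·1/8=63/8; d'=(4−1·13/4)/(63/8)=2/21
row 3: denom=10−3·8/21=62/7; d'=(-28−3·2/21)/(62/7)=-99/31
row 4: denom=8−2·7/31=234/31; d'=(6−2·-99/31)/(234/31)=64/39
back: M4=64/39
back: M3=-99/31−7/31·64/39=-139/39
back: M2=2/21−8/21·-139/39=170/117
back: M1=13/4−1/8·170/117=359/117
M: M0=0, M1=359/117, M2=170/117, M3=-139/39, M4=64/39, M5=0
seg 0: a=2, c=M0/2=0, d=(M1−M0)/(6·3)=359/2106, b=Δ0−h0·(2M0+M1)/6=-905/234
seg 1: a=-5, c=M1/2=359/234, d=(M2−M1)/(6·1)=-7/26, b=Δ1−h1·(2M1+M2)/6=86/117
seg 2: a=-3, c=M2/2=85/117, d=(M3−M2)/(6·3)=-587/2106, b=Δ2−h2·(2M2+M3)/6=701/234
seg 3: a=5, c=M3/2=-139/78, d=(M4−M3)/(6·2)=203/468, b=Δ3−h3·(2M3+M4)/6=-20/117
seg 4: a=1, c=M4/2=32/39, d=(M5−M4)/(6·2)=-16/117, b=Δ4−h4·(2M4+M5)/6=-245/117
t_q=17/2 → seg 3, τ=3/2; S=5+-20/117·τ+-139/78·τ²+203/468·τ³=211/96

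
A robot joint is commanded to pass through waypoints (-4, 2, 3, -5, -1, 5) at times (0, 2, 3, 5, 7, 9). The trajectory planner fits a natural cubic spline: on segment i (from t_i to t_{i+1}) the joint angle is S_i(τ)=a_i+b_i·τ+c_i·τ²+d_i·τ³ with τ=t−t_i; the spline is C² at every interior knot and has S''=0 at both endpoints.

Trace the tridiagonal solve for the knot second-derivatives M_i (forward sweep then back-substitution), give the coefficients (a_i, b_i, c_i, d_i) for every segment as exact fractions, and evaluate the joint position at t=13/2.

Δ: Δ0=3, Δ1=1, Δ2=-4, Δ3=2, Δ4=3
row 1: diag=6, rhs=-12; c'=1/6, d'=-2
row 2: denom=6−1·1/6=35/6; d'=(-30−1·-2)/(35/6)=-24/5
row 3: denom=8−2·12/35=256/35; d'=(36−2·-24/5)/(256/35)=399/64
row 4: denom=8−2·35/128=477/64; d'=(6−2·399/64)/(477/64)=-46/53
back: M4=-46/53
back: M3=399/64−35/128·-46/53=343/53
back: M2=-24/5−12/35·343/53=-372/53
back: M1=-2−1/6·-372/53=-44/53
M: M0=0, M1=-44/53, M2=-372/53, M3=343/53, M4=-46/53, M5=0
seg 0: a=-4, c=M0/2=0, d=(M1−M0)/(6·2)=-11/159, b=Δ0−h0·(2M0+M1)/6=521/159
seg 1: a=2, c=M1/2=-22/53, d=(M2−M1)/(6·1)=-164/159, b=Δ1−h1·(2M1+M2)/6=389/159
seg 2: a=3, c=M2/2=-186/53, d=(M3−M2)/(6·2)=715/636, b=Δ2−h2·(2M2+M3)/6=-235/159
seg 3: a=-5, c=M3/2=343/106, d=(M4−M3)/(6·2)=-389/636, b=Δ3−h3·(2M3+M4)/6=-322/159
seg 4: a=-1, c=M4/2=-23/53, d=(M5−M4)/(6·2)=23/318, b=Δ4−h4·(2M4+M5)/6=569/159
t_q=13/2 → seg 3, τ=3/2; S=-5+-322/159·τ+343/106·τ²+-389/636·τ³=-4785/1696

  seg 0: a=-4 b=521/159 c=0 d=-11/159
  seg 1: a=2 b=389/159 c=-22/53 d=-164/159
  seg 2: a=3 b=-235/159 c=-186/53 d=715/636
  seg 3: a=-5 b=-322/159 c=343/106 d=-389/636
  seg 4: a=-1 b=569/159 c=-23/53 d=23/318
S(13/2) = -4785/1696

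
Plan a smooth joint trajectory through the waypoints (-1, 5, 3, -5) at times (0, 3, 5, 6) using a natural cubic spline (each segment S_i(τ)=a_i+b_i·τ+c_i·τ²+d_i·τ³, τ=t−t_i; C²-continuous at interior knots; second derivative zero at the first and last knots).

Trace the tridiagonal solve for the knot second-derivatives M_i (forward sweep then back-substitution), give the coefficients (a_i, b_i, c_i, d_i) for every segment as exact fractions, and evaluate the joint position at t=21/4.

Δ: Δ0=2, Δ1=-1, Δ2=-8
row 1: diag=10, rhs=-18; c'=1/5, d'=-9/5
row 2: denom=6−2·1/5=28/5; d'=(-42−2·-9/5)/(28/5)=-48/7
back: M2=-48/7
back: M1=-9/5−1/5·-48/7=-3/7
M: M0=0, M1=-3/7, M2=-48/7, M3=0
seg 0: a=-1, c=M0/2=0, d=(M1−M0)/(6·3)=-1/42, b=Δ0−h0·(2M0+M1)/6=31/14
seg 1: a=5, c=M1/2=-3/14, d=(M2−M1)/(6·2)=-15/28, b=Δ1−h1·(2M1+M2)/6=11/7
seg 2: a=3, c=M2/2=-24/7, d=(M3−M2)/(6·1)=8/7, b=Δ2−h2·(2M2+M3)/6=-40/7
t_q=21/4 → seg 2, τ=1/4; S=3+-40/7·τ+-24/7·τ²+8/7·τ³=11/8

  seg 0: a=-1 b=31/14 c=0 d=-1/42
  seg 1: a=5 b=11/7 c=-3/14 d=-15/28
  seg 2: a=3 b=-40/7 c=-24/7 d=8/7
S(21/4) = 11/8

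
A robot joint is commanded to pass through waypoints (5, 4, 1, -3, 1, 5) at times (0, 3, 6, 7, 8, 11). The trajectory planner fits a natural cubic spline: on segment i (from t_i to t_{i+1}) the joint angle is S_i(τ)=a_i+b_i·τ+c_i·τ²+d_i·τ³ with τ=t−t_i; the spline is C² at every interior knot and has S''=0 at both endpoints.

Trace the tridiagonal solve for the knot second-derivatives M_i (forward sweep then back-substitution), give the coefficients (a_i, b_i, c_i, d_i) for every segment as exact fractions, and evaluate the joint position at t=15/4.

Δ: Δ0=-1/3, Δ1=-1, Δ2=-4, Δ3=4, Δ4=4/3
row 1: diag=12, rhs=-4; c'=1/4, d'=-1/3
row 2: denom=8−3·1/4=29/4; d'=(-18−3·-1/3)/(29/4)=-68/29
row 3: denom=4−1·4/29=112/29; d'=(48−1·-68/29)/(112/29)=365/28
row 4: denom=8−1·29/112=867/112; d'=(-16−1·365/28)/(867/112)=-1084/289
back: M4=-1084/289
back: M3=365/28−29/112·-1084/289=4048/289
back: M2=-68/29−4/29·4048/289=-1236/289
back: M1=-1/3−1/4·-1236/289=638/867
M: M0=0, M1=638/867, M2=-1236/289, M3=4048/289, M4=-1084/289, M5=0
seg 0: a=5, c=M0/2=0, d=(M1−M0)/(6·3)=319/7803, b=Δ0−h0·(2M0+M1)/6=-608/867
seg 1: a=4, c=M1/2=319/867, d=(M2−M1)/(6·3)=-2173/7803, b=Δ1−h1·(2M1+M2)/6=349/867
seg 2: a=1, c=M2/2=-618/289, d=(M3−M2)/(6·1)=2642/867, b=Δ2−h2·(2M2+M3)/6=-4256/867
seg 3: a=-3, c=M3/2=2024/289, d=(M4−M3)/(6·1)=-2566/867, b=Δ3−h3·(2M3+M4)/6=-38/867
seg 4: a=1, c=M4/2=-542/289, d=(M5−M4)/(6·3)=542/2601, b=Δ4−h4·(2M4+M5)/6=4408/867
t_q=15/4 → seg 1, τ=3/4; S=4+349/867·τ+319/867·τ²+-2173/7803·τ³=81223/18496

  seg 0: a=5 b=-608/867 c=0 d=319/7803
  seg 1: a=4 b=349/867 c=319/867 d=-2173/7803
  seg 2: a=1 b=-4256/867 c=-618/289 d=2642/867
  seg 3: a=-3 b=-38/867 c=2024/289 d=-2566/867
  seg 4: a=1 b=4408/867 c=-542/289 d=542/2601
S(15/4) = 81223/18496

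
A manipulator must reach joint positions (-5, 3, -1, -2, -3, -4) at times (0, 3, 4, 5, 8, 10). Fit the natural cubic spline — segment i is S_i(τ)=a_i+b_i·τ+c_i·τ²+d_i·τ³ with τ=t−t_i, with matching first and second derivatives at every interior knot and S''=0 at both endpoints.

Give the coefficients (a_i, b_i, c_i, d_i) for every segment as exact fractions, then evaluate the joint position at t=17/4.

  seg 0: a=-5 b=23507/4242 c=0 d=-1355/4242
  seg 1: a=3 b=-6539/2121 c=-4065/1414 d=8305/4242
  seg 2: a=-1 b=-12553/4242 c=2120/707 d=-4409/4242
  seg 3: a=-2 b=-170/2121 c=-169/1414 d=149/12726
  seg 4: a=-3 b=-2041/4242 c=-10/707 d=5/2121
S(17/4) = -141955/90496

Δ: Δ0=8/3, Δ1=-4, Δ2=-1, Δ3=-1/3, Δ4=-1/2
row 1: diag=8, rhs=-40; c'=1/8, d'=-5
row 2: denom=4−1·1/8=31/8; d'=(18−1·-5)/(31/8)=184/31
row 3: denom=8−1·8/31=240/31; d'=(4−1·184/31)/(240/31)=-1/4
row 4: denom=10−3·31/80=707/80; d'=(-1−3·-1/4)/(707/80)=-20/707
back: M4=-20/707
back: M3=-1/4−31/80·-20/707=-169/707
back: M2=184/31−8/31·-169/707=4240/707
back: M1=-5−1/8·4240/707=-4065/707
M: M0=0, M1=-4065/707, M2=4240/707, M3=-169/707, M4=-20/707, M5=0
seg 0: a=-5, c=M0/2=0, d=(M1−M0)/(6·3)=-1355/4242, b=Δ0−h0·(2M0+M1)/6=23507/4242
seg 1: a=3, c=M1/2=-4065/1414, d=(M2−M1)/(6·1)=8305/4242, b=Δ1−h1·(2M1+M2)/6=-6539/2121
seg 2: a=-1, c=M2/2=2120/707, d=(M3−M2)/(6·1)=-4409/4242, b=Δ2−h2·(2M2+M3)/6=-12553/4242
seg 3: a=-2, c=M3/2=-169/1414, d=(M4−M3)/(6·3)=149/12726, b=Δ3−h3·(2M3+M4)/6=-170/2121
seg 4: a=-3, c=M4/2=-10/707, d=(M5−M4)/(6·2)=5/2121, b=Δ4−h4·(2M4+M5)/6=-2041/4242
t_q=17/4 → seg 2, τ=1/4; S=-1+-12553/4242·τ+2120/707·τ²+-4409/4242·τ³=-141955/90496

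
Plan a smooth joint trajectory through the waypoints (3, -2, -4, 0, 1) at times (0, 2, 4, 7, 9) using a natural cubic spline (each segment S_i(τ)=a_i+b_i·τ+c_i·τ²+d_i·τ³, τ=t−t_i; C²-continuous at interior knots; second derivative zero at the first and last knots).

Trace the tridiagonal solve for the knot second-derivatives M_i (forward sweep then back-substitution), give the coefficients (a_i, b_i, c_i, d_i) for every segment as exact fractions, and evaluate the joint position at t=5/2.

  seg 0: a=3 b=-5669/2064 c=0 d=509/8256
  seg 1: a=-2 b=-2071/1032 c=509/1376 d=551/8256
  seg 2: a=-4 b=565/2064 c=265/344 d=-287/2064
  seg 3: a=0 b=589/516 c=-331/688 d=331/4128
S(5/2) = -63903/22016

Δ: Δ0=-5/2, Δ1=-1, Δ2=4/3, Δ3=1/2
row 1: diag=8, rhs=9; c'=1/4, d'=9/8
row 2: denom=10−2·1/4=19/2; d'=(14−2·9/8)/(19/2)=47/38
row 3: denom=10−3·6/19=172/19; d'=(-5−3·47/38)/(172/19)=-331/344
back: M3=-331/344
back: M2=47/38−6/19·-331/344=265/172
back: M1=9/8−1/4·265/172=509/688
M: M0=0, M1=509/688, M2=265/172, M3=-331/344, M4=0
seg 0: a=3, c=M0/2=0, d=(M1−M0)/(6·2)=509/8256, b=Δ0−h0·(2M0+M1)/6=-5669/2064
seg 1: a=-2, c=M1/2=509/1376, d=(M2−M1)/(6·2)=551/8256, b=Δ1−h1·(2M1+M2)/6=-2071/1032
seg 2: a=-4, c=M2/2=265/344, d=(M3−M2)/(6·3)=-287/2064, b=Δ2−h2·(2M2+M3)/6=565/2064
seg 3: a=0, c=M3/2=-331/688, d=(M4−M3)/(6·2)=331/4128, b=Δ3−h3·(2M3+M4)/6=589/516
t_q=5/2 → seg 1, τ=1/2; S=-2+-2071/1032·τ+509/1376·τ²+551/8256·τ³=-63903/22016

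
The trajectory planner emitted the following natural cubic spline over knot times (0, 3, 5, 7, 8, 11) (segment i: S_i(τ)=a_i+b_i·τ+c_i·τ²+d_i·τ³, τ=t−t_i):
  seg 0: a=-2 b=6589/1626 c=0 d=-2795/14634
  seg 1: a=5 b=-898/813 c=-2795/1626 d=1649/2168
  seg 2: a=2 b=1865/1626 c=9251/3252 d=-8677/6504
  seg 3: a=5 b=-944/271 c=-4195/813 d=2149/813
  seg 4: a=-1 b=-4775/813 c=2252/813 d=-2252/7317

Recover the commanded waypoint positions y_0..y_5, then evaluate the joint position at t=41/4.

y_0 = S_0(0) = a_0 = -2
y_1 = S_1(0) = a_1 = 5
y_2 = S_2(0) = a_2 = 2
y_3 = S_3(0) = a_3 = 5
y_4 = S_4(0) = a_4 = -1
y_5 = S_4(3) = -2
t_q=41/4 is in segment 4 (τ=9/4); S_4(τ)=-16033/4336

y_0=-2 y_1=5 y_2=2 y_3=5 y_4=-1 y_5=-2
S(41/4) = -16033/4336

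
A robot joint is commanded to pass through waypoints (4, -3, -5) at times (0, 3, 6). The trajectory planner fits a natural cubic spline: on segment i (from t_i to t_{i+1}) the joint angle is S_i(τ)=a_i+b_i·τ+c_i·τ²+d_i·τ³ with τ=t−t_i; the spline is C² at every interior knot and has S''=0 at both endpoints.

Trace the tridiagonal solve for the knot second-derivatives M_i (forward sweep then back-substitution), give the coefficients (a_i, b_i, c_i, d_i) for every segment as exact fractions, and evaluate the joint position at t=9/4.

  seg 0: a=4 b=-11/4 c=0 d=5/108
  seg 1: a=-3 b=-3/2 c=5/12 d=-5/108
S(9/4) = -425/256

Δ: Δ0=-7/3, Δ1=-2/3
row 1: diag=12, rhs=10; c'=1/4, d'=5/6
back: M1=5/6
M: M0=0, M1=5/6, M2=0
seg 0: a=4, c=M0/2=0, d=(M1−M0)/(6·3)=5/108, b=Δ0−h0·(2M0+M1)/6=-11/4
seg 1: a=-3, c=M1/2=5/12, d=(M2−M1)/(6·3)=-5/108, b=Δ1−h1·(2M1+M2)/6=-3/2
t_q=9/4 → seg 0, τ=9/4; S=4+-11/4·τ+0·τ²+5/108·τ³=-425/256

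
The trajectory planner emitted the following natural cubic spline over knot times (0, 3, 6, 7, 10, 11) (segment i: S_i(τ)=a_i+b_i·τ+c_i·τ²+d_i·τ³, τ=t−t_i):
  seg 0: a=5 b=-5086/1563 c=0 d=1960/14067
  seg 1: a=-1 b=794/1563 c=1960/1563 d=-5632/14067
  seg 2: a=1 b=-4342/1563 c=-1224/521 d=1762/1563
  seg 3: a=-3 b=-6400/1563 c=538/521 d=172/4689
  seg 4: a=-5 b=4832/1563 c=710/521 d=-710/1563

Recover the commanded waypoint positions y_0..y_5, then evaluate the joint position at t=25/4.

y_0 = S_0(0) = a_0 = 5
y_1 = S_1(0) = a_1 = -1
y_2 = S_2(0) = a_2 = 1
y_3 = S_3(0) = a_3 = -3
y_4 = S_4(0) = a_4 = -5
y_5 = S_4(1) = -1
t_q=25/4 is in segment 2 (τ=1/4); S_2(τ)=2939/16672

y_0=5 y_1=-1 y_2=1 y_3=-3 y_4=-5 y_5=-1
S(25/4) = 2939/16672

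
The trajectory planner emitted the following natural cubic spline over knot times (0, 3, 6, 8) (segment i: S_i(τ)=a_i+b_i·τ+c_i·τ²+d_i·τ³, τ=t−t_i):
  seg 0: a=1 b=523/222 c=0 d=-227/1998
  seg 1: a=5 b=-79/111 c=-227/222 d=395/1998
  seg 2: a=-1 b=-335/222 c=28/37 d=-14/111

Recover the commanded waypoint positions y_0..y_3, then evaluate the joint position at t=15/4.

y_0=1 y_1=5 y_2=-1 y_3=-2
S(15/4) = 18823/4736

y_0 = S_0(0) = a_0 = 1
y_1 = S_1(0) = a_1 = 5
y_2 = S_2(0) = a_2 = -1
y_3 = S_2(2) = -2
t_q=15/4 is in segment 1 (τ=3/4); S_1(τ)=18823/4736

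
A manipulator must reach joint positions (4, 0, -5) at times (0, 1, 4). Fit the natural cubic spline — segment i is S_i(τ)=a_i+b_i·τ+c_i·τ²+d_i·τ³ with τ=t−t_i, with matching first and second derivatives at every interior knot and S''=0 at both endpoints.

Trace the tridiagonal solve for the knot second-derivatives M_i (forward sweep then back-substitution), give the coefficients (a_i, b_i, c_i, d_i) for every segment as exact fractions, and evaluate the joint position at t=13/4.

Δ: Δ0=-4, Δ1=-5/3
row 1: diag=8, rhs=14; c'=3/8, d'=7/4
back: M1=7/4
M: M0=0, M1=7/4, M2=0
seg 0: a=4, c=M0/2=0, d=(M1−M0)/(6·1)=7/24, b=Δ0−h0·(2M0+M1)/6=-103/24
seg 1: a=0, c=M1/2=7/8, d=(M2−M1)/(6·3)=-7/72, b=Δ1−h1·(2M1+M2)/6=-41/12
t_q=13/4 → seg 1, τ=9/4; S=0+-41/12·τ+7/8·τ²+-7/72·τ³=-2235/512

  seg 0: a=4 b=-103/24 c=0 d=7/24
  seg 1: a=0 b=-41/12 c=7/8 d=-7/72
S(13/4) = -2235/512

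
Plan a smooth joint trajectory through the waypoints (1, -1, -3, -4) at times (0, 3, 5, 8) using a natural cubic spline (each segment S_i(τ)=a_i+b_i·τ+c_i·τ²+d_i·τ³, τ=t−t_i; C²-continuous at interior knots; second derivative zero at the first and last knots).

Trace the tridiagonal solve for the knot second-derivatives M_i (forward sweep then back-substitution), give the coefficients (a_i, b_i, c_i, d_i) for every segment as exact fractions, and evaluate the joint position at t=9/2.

  seg 0: a=1 b=-25/48 c=0 d=-7/432
  seg 1: a=-1 b=-23/24 c=-7/48 d=1/16
  seg 2: a=-3 b=-19/24 c=11/48 d=-11/432
S(9/2) = -327/128

Δ: Δ0=-2/3, Δ1=-1, Δ2=-1/3
row 1: diag=10, rhs=-2; c'=1/5, d'=-1/5
row 2: denom=10−2·1/5=48/5; d'=(4−2·-1/5)/(48/5)=11/24
back: M2=11/24
back: M1=-1/5−1/5·11/24=-7/24
M: M0=0, M1=-7/24, M2=11/24, M3=0
seg 0: a=1, c=M0/2=0, d=(M1−M0)/(6·3)=-7/432, b=Δ0−h0·(2M0+M1)/6=-25/48
seg 1: a=-1, c=M1/2=-7/48, d=(M2−M1)/(6·2)=1/16, b=Δ1−h1·(2M1+M2)/6=-23/24
seg 2: a=-3, c=M2/2=11/48, d=(M3−M2)/(6·3)=-11/432, b=Δ2−h2·(2M2+M3)/6=-19/24
t_q=9/2 → seg 1, τ=3/2; S=-1+-23/24·τ+-7/48·τ²+1/16·τ³=-327/128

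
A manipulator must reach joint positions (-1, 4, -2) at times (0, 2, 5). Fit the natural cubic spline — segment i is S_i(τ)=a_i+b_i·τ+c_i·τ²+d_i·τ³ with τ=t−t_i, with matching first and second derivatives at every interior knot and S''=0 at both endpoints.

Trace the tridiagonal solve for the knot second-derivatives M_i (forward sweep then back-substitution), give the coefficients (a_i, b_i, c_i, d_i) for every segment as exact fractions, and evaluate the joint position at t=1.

Δ: Δ0=5/2, Δ1=-2
row 1: diag=10, rhs=-27; c'=3/10, d'=-27/10
back: M1=-27/10
M: M0=0, M1=-27/10, M2=0
seg 0: a=-1, c=M0/2=0, d=(M1−M0)/(6·2)=-9/40, b=Δ0−h0·(2M0+M1)/6=17/5
seg 1: a=4, c=M1/2=-27/20, d=(M2−M1)/(6·3)=3/20, b=Δ1−h1·(2M1+M2)/6=7/10
t_q=1 → seg 0, τ=1; S=-1+17/5·τ+0·τ²+-9/40·τ³=87/40

  seg 0: a=-1 b=17/5 c=0 d=-9/40
  seg 1: a=4 b=7/10 c=-27/20 d=3/20
S(1) = 87/40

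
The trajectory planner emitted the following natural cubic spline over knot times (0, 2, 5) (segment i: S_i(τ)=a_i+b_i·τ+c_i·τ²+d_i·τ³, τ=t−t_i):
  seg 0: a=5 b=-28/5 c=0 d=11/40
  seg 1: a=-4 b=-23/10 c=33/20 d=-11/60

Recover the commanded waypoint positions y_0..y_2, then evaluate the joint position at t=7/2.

y_0 = S_0(0) = a_0 = 5
y_1 = S_1(0) = a_1 = -4
y_2 = S_1(3) = -1
t_q=7/2 is in segment 1 (τ=3/2); S_1(τ)=-697/160

y_0=5 y_1=-4 y_2=-1
S(7/2) = -697/160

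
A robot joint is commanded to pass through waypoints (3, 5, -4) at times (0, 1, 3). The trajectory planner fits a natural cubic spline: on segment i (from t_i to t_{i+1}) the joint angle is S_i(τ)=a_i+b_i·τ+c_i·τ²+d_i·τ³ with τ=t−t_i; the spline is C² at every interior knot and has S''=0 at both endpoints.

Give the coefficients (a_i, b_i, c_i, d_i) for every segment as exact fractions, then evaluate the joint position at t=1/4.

Δ: Δ0=2, Δ1=-9/2
row 1: diag=6, rhs=-39; c'=1/3, d'=-13/2
back: M1=-13/2
M: M0=0, M1=-13/2, M2=0
seg 0: a=3, c=M0/2=0, d=(M1−M0)/(6·1)=-13/12, b=Δ0−h0·(2M0+M1)/6=37/12
seg 1: a=5, c=M1/2=-13/4, d=(M2−M1)/(6·2)=13/24, b=Δ1−h1·(2M1+M2)/6=-1/6
t_q=1/4 → seg 0, τ=1/4; S=3+37/12·τ+0·τ²+-13/12·τ³=961/256

  seg 0: a=3 b=37/12 c=0 d=-13/12
  seg 1: a=5 b=-1/6 c=-13/4 d=13/24
S(1/4) = 961/256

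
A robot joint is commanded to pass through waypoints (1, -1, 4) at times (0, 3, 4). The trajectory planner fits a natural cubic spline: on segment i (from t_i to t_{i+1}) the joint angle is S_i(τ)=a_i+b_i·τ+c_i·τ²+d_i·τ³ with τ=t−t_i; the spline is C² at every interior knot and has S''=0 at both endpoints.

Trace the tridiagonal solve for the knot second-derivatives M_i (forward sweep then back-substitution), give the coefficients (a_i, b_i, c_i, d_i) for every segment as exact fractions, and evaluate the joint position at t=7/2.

  seg 0: a=1 b=-67/24 c=0 d=17/72
  seg 1: a=-1 b=43/12 c=17/8 d=-17/24
S(7/2) = 79/64

Δ: Δ0=-2/3, Δ1=5
row 1: diag=8, rhs=34; c'=1/8, d'=17/4
back: M1=17/4
M: M0=0, M1=17/4, M2=0
seg 0: a=1, c=M0/2=0, d=(M1−M0)/(6·3)=17/72, b=Δ0−h0·(2M0+M1)/6=-67/24
seg 1: a=-1, c=M1/2=17/8, d=(M2−M1)/(6·1)=-17/24, b=Δ1−h1·(2M1+M2)/6=43/12
t_q=7/2 → seg 1, τ=1/2; S=-1+43/12·τ+17/8·τ²+-17/24·τ³=79/64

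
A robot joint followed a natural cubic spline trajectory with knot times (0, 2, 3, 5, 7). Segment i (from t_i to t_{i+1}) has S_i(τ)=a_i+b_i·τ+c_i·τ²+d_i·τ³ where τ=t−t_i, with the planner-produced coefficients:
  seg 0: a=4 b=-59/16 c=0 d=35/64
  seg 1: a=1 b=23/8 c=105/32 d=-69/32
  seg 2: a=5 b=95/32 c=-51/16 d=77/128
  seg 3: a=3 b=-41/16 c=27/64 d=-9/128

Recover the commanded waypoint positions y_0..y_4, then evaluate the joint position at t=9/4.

y_0 = S_0(0) = a_0 = 4
y_1 = S_1(0) = a_1 = 1
y_2 = S_2(0) = a_2 = 5
y_3 = S_3(0) = a_3 = 3
y_4 = S_3(2) = -1
t_q=9/4 is in segment 1 (τ=1/4); S_1(τ)=3871/2048

y_0=4 y_1=1 y_2=5 y_3=3 y_4=-1
S(9/4) = 3871/2048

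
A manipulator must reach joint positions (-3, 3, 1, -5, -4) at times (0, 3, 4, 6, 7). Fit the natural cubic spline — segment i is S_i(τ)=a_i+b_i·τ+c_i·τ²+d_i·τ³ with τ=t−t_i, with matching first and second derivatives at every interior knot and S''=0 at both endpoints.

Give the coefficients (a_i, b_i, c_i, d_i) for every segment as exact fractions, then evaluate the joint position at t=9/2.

  seg 0: a=-3 b=421/125 c=0 d=-19/125
  seg 1: a=3 b=-92/125 c=-171/125 d=13/125
  seg 2: a=1 b=-79/25 c=-132/125 d=71/125
  seg 3: a=-5 b=-71/125 c=294/125 d=-98/125
S(9/2) = -773/1000

Δ: Δ0=2, Δ1=-2, Δ2=-3, Δ3=1
row 1: diag=8, rhs=-24; c'=1/8, d'=-3
row 2: denom=6−1·1/8=47/8; d'=(-6−1·-3)/(47/8)=-24/47
row 3: denom=6−2·16/47=250/47; d'=(24−2·-24/47)/(250/47)=588/125
back: M3=588/125
back: M2=-24/47−16/47·588/125=-264/125
back: M1=-3−1/8·-264/125=-342/125
M: M0=0, M1=-342/125, M2=-264/125, M3=588/125, M4=0
seg 0: a=-3, c=M0/2=0, d=(M1−M0)/(6·3)=-19/125, b=Δ0−h0·(2M0+M1)/6=421/125
seg 1: a=3, c=M1/2=-171/125, d=(M2−M1)/(6·1)=13/125, b=Δ1−h1·(2M1+M2)/6=-92/125
seg 2: a=1, c=M2/2=-132/125, d=(M3−M2)/(6·2)=71/125, b=Δ2−h2·(2M2+M3)/6=-79/25
seg 3: a=-5, c=M3/2=294/125, d=(M4−M3)/(6·1)=-98/125, b=Δ3−h3·(2M3+M4)/6=-71/125
t_q=9/2 → seg 2, τ=1/2; S=1+-79/25·τ+-132/125·τ²+71/125·τ³=-773/1000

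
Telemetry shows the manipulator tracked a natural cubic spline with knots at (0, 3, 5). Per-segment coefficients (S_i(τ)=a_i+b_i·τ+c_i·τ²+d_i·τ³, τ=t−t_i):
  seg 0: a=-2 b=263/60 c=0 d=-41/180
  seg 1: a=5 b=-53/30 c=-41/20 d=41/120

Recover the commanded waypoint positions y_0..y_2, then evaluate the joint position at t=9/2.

y_0=-2 y_1=5 y_2=-4
S(9/2) = -71/64

y_0 = S_0(0) = a_0 = -2
y_1 = S_1(0) = a_1 = 5
y_2 = S_1(2) = -4
t_q=9/2 is in segment 1 (τ=3/2); S_1(τ)=-71/64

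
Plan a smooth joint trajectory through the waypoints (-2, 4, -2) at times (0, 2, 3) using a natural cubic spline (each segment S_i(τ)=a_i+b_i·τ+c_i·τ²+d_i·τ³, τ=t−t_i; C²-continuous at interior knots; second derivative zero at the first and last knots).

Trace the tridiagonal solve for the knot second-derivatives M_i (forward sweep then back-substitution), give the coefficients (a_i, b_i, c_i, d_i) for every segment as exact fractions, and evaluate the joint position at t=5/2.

Δ: Δ0=3, Δ1=-6
row 1: diag=6, rhs=-54; c'=1/6, d'=-9
back: M1=-9
M: M0=0, M1=-9, M2=0
seg 0: a=-2, c=M0/2=0, d=(M1−M0)/(6·2)=-3/4, b=Δ0−h0·(2M0+M1)/6=6
seg 1: a=4, c=M1/2=-9/2, d=(M2−M1)/(6·1)=3/2, b=Δ1−h1·(2M1+M2)/6=-3
t_q=5/2 → seg 1, τ=1/2; S=4+-3·τ+-9/2·τ²+3/2·τ³=25/16

  seg 0: a=-2 b=6 c=0 d=-3/4
  seg 1: a=4 b=-3 c=-9/2 d=3/2
S(5/2) = 25/16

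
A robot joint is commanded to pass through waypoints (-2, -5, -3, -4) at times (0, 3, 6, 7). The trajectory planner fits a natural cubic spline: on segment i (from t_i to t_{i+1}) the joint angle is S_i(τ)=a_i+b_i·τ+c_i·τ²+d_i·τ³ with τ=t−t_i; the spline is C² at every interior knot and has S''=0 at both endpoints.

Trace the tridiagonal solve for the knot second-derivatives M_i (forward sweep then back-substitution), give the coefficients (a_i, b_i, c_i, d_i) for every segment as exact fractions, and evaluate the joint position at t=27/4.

  seg 0: a=-2 b=-142/87 c=0 d=55/783
  seg 1: a=-5 b=23/87 c=55/87 d=-130/783
  seg 2: a=-3 b=-37/87 c=-25/29 d=25/87
S(27/4) = -6835/1856

Δ: Δ0=-1, Δ1=2/3, Δ2=-1
row 1: diag=12, rhs=10; c'=1/4, d'=5/6
row 2: denom=8−3·1/4=29/4; d'=(-10−3·5/6)/(29/4)=-50/29
back: M2=-50/29
back: M1=5/6−1/4·-50/29=110/87
M: M0=0, M1=110/87, M2=-50/29, M3=0
seg 0: a=-2, c=M0/2=0, d=(M1−M0)/(6·3)=55/783, b=Δ0−h0·(2M0+M1)/6=-142/87
seg 1: a=-5, c=M1/2=55/87, d=(M2−M1)/(6·3)=-130/783, b=Δ1−h1·(2M1+M2)/6=23/87
seg 2: a=-3, c=M2/2=-25/29, d=(M3−M2)/(6·1)=25/87, b=Δ2−h2·(2M2+M3)/6=-37/87
t_q=27/4 → seg 2, τ=3/4; S=-3+-37/87·τ+-25/29·τ²+25/87·τ³=-6835/1856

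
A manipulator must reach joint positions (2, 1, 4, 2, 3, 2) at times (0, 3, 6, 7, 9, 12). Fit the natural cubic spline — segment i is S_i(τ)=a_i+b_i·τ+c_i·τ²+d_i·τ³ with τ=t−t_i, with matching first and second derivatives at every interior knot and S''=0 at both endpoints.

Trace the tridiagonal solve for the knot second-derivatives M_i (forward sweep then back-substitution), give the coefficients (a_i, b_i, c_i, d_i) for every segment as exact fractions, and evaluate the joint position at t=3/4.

  seg 0: a=2 b=-106/99 c=0 d=73/891
  seg 1: a=1 b=113/99 c=73/99 d=-233/891
  seg 2: a=4 b=-148/99 c=-160/99 d=10/9
  seg 3: a=2 b=-46/33 c=170/99 d=-305/792
  seg 4: a=3 b=169/198 c=-235/396 d=235/3564
S(3/4) = 867/704

Δ: Δ0=-1/3, Δ1=1, Δ2=-2, Δ3=1/2, Δ4=-1/3
row 1: diag=12, rhs=8; c'=1/4, d'=2/3
row 2: denom=8−3·1/4=29/4; d'=(-18−3·2/3)/(29/4)=-80/29
row 3: denom=6−1·4/29=170/29; d'=(15−1·-80/29)/(170/29)=103/34
row 4: denom=10−2·29/85=792/85; d'=(-5−2·103/34)/(792/85)=-235/198
back: M4=-235/198
back: M3=103/34−29/85·-235/198=340/99
back: M2=-80/29−4/29·340/99=-320/99
back: M1=2/3−1/4·-320/99=146/99
M: M0=0, M1=146/99, M2=-320/99, M3=340/99, M4=-235/198, M5=0
seg 0: a=2, c=M0/2=0, d=(M1−M0)/(6·3)=73/891, b=Δ0−h0·(2M0+M1)/6=-106/99
seg 1: a=1, c=M1/2=73/99, d=(M2−M1)/(6·3)=-233/891, b=Δ1−h1·(2M1+M2)/6=113/99
seg 2: a=4, c=M2/2=-160/99, d=(M3−M2)/(6·1)=10/9, b=Δ2−h2·(2M2+M3)/6=-148/99
seg 3: a=2, c=M3/2=170/99, d=(M4−M3)/(6·2)=-305/792, b=Δ3−h3·(2M3+M4)/6=-46/33
seg 4: a=3, c=M4/2=-235/396, d=(M5−M4)/(6·3)=235/3564, b=Δ4−h4·(2M4+M5)/6=169/198
t_q=3/4 → seg 0, τ=3/4; S=2+-106/99·τ+0·τ²+73/891·τ³=867/704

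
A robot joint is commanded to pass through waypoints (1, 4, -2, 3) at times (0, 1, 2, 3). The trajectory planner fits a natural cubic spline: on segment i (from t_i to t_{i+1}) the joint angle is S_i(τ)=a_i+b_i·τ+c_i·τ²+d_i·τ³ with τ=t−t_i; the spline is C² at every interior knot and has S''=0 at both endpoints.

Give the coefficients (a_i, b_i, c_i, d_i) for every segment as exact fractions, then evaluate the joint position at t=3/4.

Δ: Δ0=3, Δ1=-6, Δ2=5
row 1: diag=4, rhs=-54; c'=1/4, d'=-27/2
row 2: denom=4−1·1/4=15/4; d'=(66−1·-27/2)/(15/4)=106/5
back: M2=106/5
back: M1=-27/2−1/4·106/5=-94/5
M: M0=0, M1=-94/5, M2=106/5, M3=0
seg 0: a=1, c=M0/2=0, d=(M1−M0)/(6·1)=-47/15, b=Δ0−h0·(2M0+M1)/6=92/15
seg 1: a=4, c=M1/2=-47/5, d=(M2−M1)/(6·1)=20/3, b=Δ1−h1·(2M1+M2)/6=-49/15
seg 2: a=-2, c=M2/2=53/5, d=(M3−M2)/(6·1)=-53/15, b=Δ2−h2·(2M2+M3)/6=-31/15
t_q=3/4 → seg 0, τ=3/4; S=1+92/15·τ+0·τ²+-47/15·τ³=1369/320

  seg 0: a=1 b=92/15 c=0 d=-47/15
  seg 1: a=4 b=-49/15 c=-47/5 d=20/3
  seg 2: a=-2 b=-31/15 c=53/5 d=-53/15
S(3/4) = 1369/320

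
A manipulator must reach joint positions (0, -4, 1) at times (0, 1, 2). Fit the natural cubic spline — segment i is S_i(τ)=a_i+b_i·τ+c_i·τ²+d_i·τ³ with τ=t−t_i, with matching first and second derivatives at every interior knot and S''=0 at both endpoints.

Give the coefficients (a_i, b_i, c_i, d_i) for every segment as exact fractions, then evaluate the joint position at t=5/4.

Δ: Δ0=-4, Δ1=5
row 1: diag=4, rhs=54; c'=1/4, d'=27/2
back: M1=27/2
M: M0=0, M1=27/2, M2=0
seg 0: a=0, c=M0/2=0, d=(M1−M0)/(6·1)=9/4, b=Δ0−h0·(2M0+M1)/6=-25/4
seg 1: a=-4, c=M1/2=27/4, d=(M2−M1)/(6·1)=-9/4, b=Δ1−h1·(2M1+M2)/6=1/2
t_q=5/4 → seg 1, τ=1/4; S=-4+1/2·τ+27/4·τ²+-9/4·τ³=-893/256

  seg 0: a=0 b=-25/4 c=0 d=9/4
  seg 1: a=-4 b=1/2 c=27/4 d=-9/4
S(5/4) = -893/256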